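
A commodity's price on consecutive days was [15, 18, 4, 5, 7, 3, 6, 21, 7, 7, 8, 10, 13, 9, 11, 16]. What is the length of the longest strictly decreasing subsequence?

Let dp[i] be the longest strictly decreasing subsequence ending at i:
i:      1  2  3  4  5  6  7  8  9 10 11 12 13 14 15 16
a[i]:  15 18  4  5  7  3  6 21  7  7  8 10 13  9 11 16
dp:     1  1  2  2  2  3  3  1  2  2  2  2  2  3  3  2
Maximum is 3.

3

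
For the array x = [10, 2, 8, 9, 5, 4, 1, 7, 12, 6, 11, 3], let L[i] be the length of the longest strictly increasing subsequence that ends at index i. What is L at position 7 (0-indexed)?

3

dp[i] = 1 + max{dp[j] : j<i, x[j]<x[i]} (or 1 if no such j):
i:      0  1  2  3  4  5  6  7  8  9 10 11
x[i]:  10  2  8  9  5  4  1  7 12  6 11  3
dp:     1  1  2  3  2  2  1  3  4  3  4  2
At index 7 the value is 3.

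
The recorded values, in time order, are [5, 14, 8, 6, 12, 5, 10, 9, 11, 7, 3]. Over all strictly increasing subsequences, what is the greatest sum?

Let S[i] be the best sum of a strictly increasing subsequence ending at i:
i:      1  2  3  4  5  6  7  8  9 10 11
a[i]:   5 14  8  6 12  5 10  9 11  7  3
S:      5 19 13 11 25  5 23 22 34 18  3
Maximum is 34 (e.g. 5 + 8 + 10 + 11).

34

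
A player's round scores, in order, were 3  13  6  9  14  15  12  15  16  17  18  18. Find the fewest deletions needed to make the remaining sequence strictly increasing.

4

Fewest deletions = n − (longest strictly increasing subsequence).
i:      1  2  3  4  5  6  7  8  9 10 11 12
a[i]:   3 13  6  9 14 15 12 15 16 17 18 18
dp:     1  2  2  3  4  5  4  5  6  7  8  8
max dp = 8, so deletions = 12 − 8 = 4.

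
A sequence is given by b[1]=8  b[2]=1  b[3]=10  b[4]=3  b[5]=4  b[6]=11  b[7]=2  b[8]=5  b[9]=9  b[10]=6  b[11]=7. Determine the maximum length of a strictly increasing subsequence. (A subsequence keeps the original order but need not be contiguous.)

6

Let dp[i] be the length of the longest such subsequence ending at index i:
i:      1  2  3  4  5  6  7  8  9 10 11
b[i]:   8  1 10  3  4 11  2  5  9  6  7
dp:     1  1  2  2  3  4  2  4  5  5  6
Maximum dp value is 6.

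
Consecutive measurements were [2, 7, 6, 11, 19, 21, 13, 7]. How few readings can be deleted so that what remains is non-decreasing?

Fewest deletions = n − (longest non-decreasing subsequence).
Patience tails:
2 → extends → [2]
7 → extends → [2, 7]
6 → replaces 7 → [2, 6]
11 → extends → [2, 6, 11]
19 → extends → [2, 6, 11, 19]
21 → extends → [2, 6, 11, 19, 21]
13 → replaces 19 → [2, 6, 11, 13, 21]
7 → replaces 11 → [2, 6, 7, 13, 21]
Longest non-decreasing subsequence has length 5, so deletions = 8 − 5 = 3.

3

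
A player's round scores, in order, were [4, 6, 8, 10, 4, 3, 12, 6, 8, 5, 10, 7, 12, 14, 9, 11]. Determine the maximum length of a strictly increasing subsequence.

Track the smallest tail for each achievable length (strict):
4 → extends → [4]
6 → extends → [4, 6]
8 → extends → [4, 6, 8]
10 → extends → [4, 6, 8, 10]
4 → already a tail → [4, 6, 8, 10]
3 → replaces 4 → [3, 6, 8, 10]
12 → extends → [3, 6, 8, 10, 12]
6 → already a tail → [3, 6, 8, 10, 12]
8 → already a tail → [3, 6, 8, 10, 12]
5 → replaces 6 → [3, 5, 8, 10, 12]
10 → already a tail → [3, 5, 8, 10, 12]
7 → replaces 8 → [3, 5, 7, 10, 12]
12 → already a tail → [3, 5, 7, 10, 12]
14 → extends → [3, 5, 7, 10, 12, 14]
9 → replaces 10 → [3, 5, 7, 9, 12, 14]
11 → replaces 12 → [3, 5, 7, 9, 11, 14]
Six tails, so the longest strictly increasing subsequence has length 6 (e.g. 4, 6, 8, 10, 12, 14).

6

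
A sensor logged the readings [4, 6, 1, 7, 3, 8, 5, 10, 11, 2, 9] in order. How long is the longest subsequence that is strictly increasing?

Track the smallest tail for each achievable length (strict):
4 → extends → [4]
6 → extends → [4, 6]
1 → replaces 4 → [1, 6]
7 → extends → [1, 6, 7]
3 → replaces 6 → [1, 3, 7]
8 → extends → [1, 3, 7, 8]
5 → replaces 7 → [1, 3, 5, 8]
10 → extends → [1, 3, 5, 8, 10]
11 → extends → [1, 3, 5, 8, 10, 11]
2 → replaces 3 → [1, 2, 5, 8, 10, 11]
9 → replaces 10 → [1, 2, 5, 8, 9, 11]
Six tails, so the longest strictly increasing subsequence has length 6 (e.g. 4, 6, 7, 8, 10, 11).

6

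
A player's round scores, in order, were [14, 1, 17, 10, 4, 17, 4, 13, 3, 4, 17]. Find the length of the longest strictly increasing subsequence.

Let dp[i] be the length of the longest such subsequence ending at index i:
i:      1  2  3  4  5  6  7  8  9 10 11
a[i]:  14  1 17 10  4 17  4 13  3  4 17
dp:     1  1  2  2  2  3  2  3  2  3  4
Maximum dp value is 4.

4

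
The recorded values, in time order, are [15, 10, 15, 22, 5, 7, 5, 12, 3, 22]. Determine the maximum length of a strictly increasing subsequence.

Let dp[i] be the length of the longest such subsequence ending at index i:
i:      1  2  3  4  5  6  7  8  9 10
a[i]:  15 10 15 22  5  7  5 12  3 22
dp:     1  1  2  3  1  2  1  3  1  4
Maximum dp value is 4.

4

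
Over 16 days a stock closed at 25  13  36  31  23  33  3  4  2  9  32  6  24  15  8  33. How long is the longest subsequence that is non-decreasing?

5

Track the smallest tail for each achievable length (allowing ties):
25 → extends → [25]
13 → replaces 25 → [13]
36 → extends → [13, 36]
31 → replaces 36 → [13, 31]
23 → replaces 31 → [13, 23]
33 → extends → [13, 23, 33]
3 → replaces 13 → [3, 23, 33]
4 → replaces 23 → [3, 4, 33]
2 → replaces 3 → [2, 4, 33]
9 → replaces 33 → [2, 4, 9]
32 → extends → [2, 4, 9, 32]
6 → replaces 9 → [2, 4, 6, 32]
24 → replaces 32 → [2, 4, 6, 24]
15 → replaces 24 → [2, 4, 6, 15]
8 → replaces 15 → [2, 4, 6, 8]
33 → extends → [2, 4, 6, 8, 33]
Five tails, so the longest non-decreasing subsequence has length 5 (e.g. 3, 4, 9, 32, 33).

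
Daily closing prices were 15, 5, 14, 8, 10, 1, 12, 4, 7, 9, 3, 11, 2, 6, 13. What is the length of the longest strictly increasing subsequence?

6

Track the smallest tail for each achievable length (strict):
15 → extends → [15]
5 → replaces 15 → [5]
14 → extends → [5, 14]
8 → replaces 14 → [5, 8]
10 → extends → [5, 8, 10]
1 → replaces 5 → [1, 8, 10]
12 → extends → [1, 8, 10, 12]
4 → replaces 8 → [1, 4, 10, 12]
7 → replaces 10 → [1, 4, 7, 12]
9 → replaces 12 → [1, 4, 7, 9]
3 → replaces 4 → [1, 3, 7, 9]
11 → extends → [1, 3, 7, 9, 11]
2 → replaces 3 → [1, 2, 7, 9, 11]
6 → replaces 7 → [1, 2, 6, 9, 11]
13 → extends → [1, 2, 6, 9, 11, 13]
Six tails, so the longest strictly increasing subsequence has length 6 (e.g. 1, 4, 7, 9, 11, 13).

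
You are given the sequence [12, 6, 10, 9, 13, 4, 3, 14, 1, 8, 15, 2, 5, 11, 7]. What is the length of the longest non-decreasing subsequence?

5

Track the smallest tail for each achievable length (allowing ties):
12 → extends → [12]
6 → replaces 12 → [6]
10 → extends → [6, 10]
9 → replaces 10 → [6, 9]
13 → extends → [6, 9, 13]
4 → replaces 6 → [4, 9, 13]
3 → replaces 4 → [3, 9, 13]
14 → extends → [3, 9, 13, 14]
1 → replaces 3 → [1, 9, 13, 14]
8 → replaces 9 → [1, 8, 13, 14]
15 → extends → [1, 8, 13, 14, 15]
2 → replaces 8 → [1, 2, 13, 14, 15]
5 → replaces 13 → [1, 2, 5, 14, 15]
11 → replaces 14 → [1, 2, 5, 11, 15]
7 → replaces 11 → [1, 2, 5, 7, 15]
Five tails, so the longest non-decreasing subsequence has length 5 (e.g. 6, 10, 13, 14, 15).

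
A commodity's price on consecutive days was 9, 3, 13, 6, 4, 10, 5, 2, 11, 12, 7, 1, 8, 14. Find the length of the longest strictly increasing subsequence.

6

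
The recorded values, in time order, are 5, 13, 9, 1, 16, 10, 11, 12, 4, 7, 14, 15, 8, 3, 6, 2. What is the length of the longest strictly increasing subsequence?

Track the smallest tail for each achievable length (strict):
5 → extends → [5]
13 → extends → [5, 13]
9 → replaces 13 → [5, 9]
1 → replaces 5 → [1, 9]
16 → extends → [1, 9, 16]
10 → replaces 16 → [1, 9, 10]
11 → extends → [1, 9, 10, 11]
12 → extends → [1, 9, 10, 11, 12]
4 → replaces 9 → [1, 4, 10, 11, 12]
7 → replaces 10 → [1, 4, 7, 11, 12]
14 → extends → [1, 4, 7, 11, 12, 14]
15 → extends → [1, 4, 7, 11, 12, 14, 15]
8 → replaces 11 → [1, 4, 7, 8, 12, 14, 15]
3 → replaces 4 → [1, 3, 7, 8, 12, 14, 15]
6 → replaces 7 → [1, 3, 6, 8, 12, 14, 15]
2 → replaces 3 → [1, 2, 6, 8, 12, 14, 15]
Seven tails, so the longest strictly increasing subsequence has length 7 (e.g. 5, 9, 10, 11, 12, 14, 15).

7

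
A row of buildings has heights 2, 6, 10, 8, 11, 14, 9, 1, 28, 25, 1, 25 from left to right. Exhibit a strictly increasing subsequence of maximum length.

2, 6, 10, 11, 14, 28

Patience tails give the LIS length; then backtrack through the dp parents:
2 → extends → [2]
6 → extends → [2, 6]
10 → extends → [2, 6, 10]
8 → replaces 10 → [2, 6, 8]
11 → extends → [2, 6, 8, 11]
14 → extends → [2, 6, 8, 11, 14]
9 → replaces 11 → [2, 6, 8, 9, 14]
1 → replaces 2 → [1, 6, 8, 9, 14]
28 → extends → [1, 6, 8, 9, 14, 28]
25 → replaces 28 → [1, 6, 8, 9, 14, 25]
1 → already a tail → [1, 6, 8, 9, 14, 25]
25 → already a tail → [1, 6, 8, 9, 14, 25]
Length 6; one witness is 2, 6, 10, 11, 14, 28.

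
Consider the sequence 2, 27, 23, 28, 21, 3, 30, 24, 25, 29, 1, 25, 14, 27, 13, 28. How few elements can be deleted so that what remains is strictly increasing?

Fewest deletions = n − (longest strictly increasing subsequence).
i:      1  2  3  4  5  6  7  8  9 10 11 12 13 14 15 16
a[i]:   2 27 23 28 21  3 30 24 25 29  1 25 14 27 13 28
dp:     1  2  2  3  2  2  4  3  4  5  1  4  3  5  3  6
max dp = 6, so deletions = 16 − 6 = 10.

10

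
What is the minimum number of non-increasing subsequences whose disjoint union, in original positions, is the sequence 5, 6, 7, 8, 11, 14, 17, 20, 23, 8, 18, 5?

9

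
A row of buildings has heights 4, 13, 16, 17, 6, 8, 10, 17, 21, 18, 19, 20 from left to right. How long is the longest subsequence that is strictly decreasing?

Let dp[i] be the longest strictly decreasing subsequence ending at i:
i:      1  2  3  4  5  6  7  8  9 10 11 12
a[i]:   4 13 16 17  6  8 10 17 21 18 19 20
dp:     1  1  1  1  2  2  2  1  1  2  2  2
Maximum is 2.

2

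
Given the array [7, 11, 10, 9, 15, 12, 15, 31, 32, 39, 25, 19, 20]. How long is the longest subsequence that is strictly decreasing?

Negate each value so 'decreasing' becomes 'increasing', then run patience tails on the negated sequence:
-7 → extends → [-7]
-11 → replaces -7 → [-11]
-10 → extends → [-11, -10]
-9 → extends → [-11, -10, -9]
-15 → replaces -11 → [-15, -10, -9]
-12 → replaces -10 → [-15, -12, -9]
-15 → already a tail → [-15, -12, -9]
-31 → replaces -15 → [-31, -12, -9]
-32 → replaces -31 → [-32, -12, -9]
-39 → replaces -32 → [-39, -12, -9]
-25 → replaces -12 → [-39, -25, -9]
-19 → replaces -9 → [-39, -25, -19]
-20 → replaces -19 → [-39, -25, -20]
Three tails, so the longest strictly decreasing subsequence of the original has length 3.

3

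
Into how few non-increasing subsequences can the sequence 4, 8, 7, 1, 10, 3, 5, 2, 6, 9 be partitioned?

Place each on the leftmost legal pile:
4 → new pile 1 (tops now [4])
8 → new pile 2 (tops now [4, 8])
7 → pile 2 (tops now [4, 7])
1 → pile 1 (tops now [1, 7])
10 → new pile 3 (tops now [1, 7, 10])
3 → pile 2 (tops now [1, 3, 10])
5 → pile 3 (tops now [1, 3, 5])
2 → pile 2 (tops now [1, 2, 5])
6 → new pile 4 (tops now [1, 2, 5, 6])
9 → new pile 5 (tops now [1, 2, 5, 6, 9])
Five piles.

5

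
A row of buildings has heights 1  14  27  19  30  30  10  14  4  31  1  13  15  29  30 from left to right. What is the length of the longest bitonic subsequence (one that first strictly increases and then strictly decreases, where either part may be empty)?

7

inc[i] = longest strictly increasing subsequence ending at i; dec[i] = longest strictly decreasing subsequence starting at i:
i:      1  2  3  4  5  6  7  8  9 10 11 12 13 14 15
a[i]:   1 14 27 19 30 30 10 14  4 31  1 13 15 29 30
inc:    1  2  3  3  4  4  2  3  2  5  1  3  4  5  6
dec:    1  4  5  4  4  4  3  3  2  2  1  1  1  1  1
Best peak at i=3 (value 27): inc=3, dec=5, length 3+5−1 = 7.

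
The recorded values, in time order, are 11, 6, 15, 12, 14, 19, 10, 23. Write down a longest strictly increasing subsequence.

11, 12, 14, 19, 23

Patience tails give the LIS length; then backtrack through the dp parents:
11 → extends → [11]
6 → replaces 11 → [6]
15 → extends → [6, 15]
12 → replaces 15 → [6, 12]
14 → extends → [6, 12, 14]
19 → extends → [6, 12, 14, 19]
10 → replaces 12 → [6, 10, 14, 19]
23 → extends → [6, 10, 14, 19, 23]
Length 5; one witness is 11, 12, 14, 19, 23.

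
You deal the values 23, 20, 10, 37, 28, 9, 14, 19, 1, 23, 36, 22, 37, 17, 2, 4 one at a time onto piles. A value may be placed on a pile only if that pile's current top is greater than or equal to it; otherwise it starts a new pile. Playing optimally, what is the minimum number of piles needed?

Place each on the leftmost legal pile:
23 → new pile 1 (tops now [23])
20 → pile 1 (tops now [20])
10 → pile 1 (tops now [10])
37 → new pile 2 (tops now [10, 37])
28 → pile 2 (tops now [10, 28])
9 → pile 1 (tops now [9, 28])
14 → pile 2 (tops now [9, 14])
19 → new pile 3 (tops now [9, 14, 19])
1 → pile 1 (tops now [1, 14, 19])
23 → new pile 4 (tops now [1, 14, 19, 23])
36 → new pile 5 (tops now [1, 14, 19, 23, 36])
22 → pile 4 (tops now [1, 14, 19, 22, 36])
37 → new pile 6 (tops now [1, 14, 19, 22, 36, 37])
17 → pile 3 (tops now [1, 14, 17, 22, 36, 37])
2 → pile 2 (tops now [1, 2, 17, 22, 36, 37])
4 → pile 3 (tops now [1, 2, 4, 22, 36, 37])
Six piles.

6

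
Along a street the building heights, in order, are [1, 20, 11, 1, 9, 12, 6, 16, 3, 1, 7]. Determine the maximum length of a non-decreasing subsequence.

5

Let dp[i] be the length of the longest such subsequence ending at index i:
i:      1  2  3  4  5  6  7  8  9 10 11
a[i]:   1 20 11  1  9 12  6 16  3  1  7
dp:     1  2  2  2  3  4  3  5  3  3  4
Maximum dp value is 5.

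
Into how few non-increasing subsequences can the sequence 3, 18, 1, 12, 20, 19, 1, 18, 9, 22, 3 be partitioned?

4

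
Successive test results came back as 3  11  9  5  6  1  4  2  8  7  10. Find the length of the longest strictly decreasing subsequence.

Negate each value so 'decreasing' becomes 'increasing', then run patience tails on the negated sequence:
-3 → extends → [-3]
-11 → replaces -3 → [-11]
-9 → extends → [-11, -9]
-5 → extends → [-11, -9, -5]
-6 → replaces -5 → [-11, -9, -6]
-1 → extends → [-11, -9, -6, -1]
-4 → replaces -1 → [-11, -9, -6, -4]
-2 → extends → [-11, -9, -6, -4, -2]
-8 → replaces -6 → [-11, -9, -8, -4, -2]
-7 → replaces -4 → [-11, -9, -8, -7, -2]
-10 → replaces -9 → [-11, -10, -8, -7, -2]
Five tails, so the longest strictly decreasing subsequence of the original has length 5.

5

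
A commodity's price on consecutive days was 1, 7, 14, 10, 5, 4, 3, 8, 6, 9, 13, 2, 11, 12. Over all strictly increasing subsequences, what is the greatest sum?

48

Let S[i] be the best sum of a strictly increasing subsequence ending at i:
i:      1  2  3  4  5  6  7  8  9 10 11 12 13 14
a[i]:   1  7 14 10  5  4  3  8  6  9 13  2 11 12
S:      1  8 22 18  6  5  4 16 12 25 38  3 36 48
Maximum is 48 (e.g. 1 + 7 + 8 + 9 + 11 + 12).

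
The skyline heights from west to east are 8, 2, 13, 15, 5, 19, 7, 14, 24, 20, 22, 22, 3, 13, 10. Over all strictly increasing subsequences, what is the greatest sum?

Let S[i] be the best sum of a strictly increasing subsequence ending at i:
i:      1  2  3  4  5  6  7  8  9 10 11 12 13 14 15
a[i]:   8  2 13 15  5 19  7 14 24 20 22 22  3 13 10
S:      8  2 21 36  7 55 14 35 79 75 97 97  5 27 24
Maximum is 97 (e.g. 8 + 13 + 15 + 19 + 20 + 22).

97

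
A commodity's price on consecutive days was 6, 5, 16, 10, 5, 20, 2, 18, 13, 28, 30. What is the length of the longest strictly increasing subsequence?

Track the smallest tail for each achievable length (strict):
6 → extends → [6]
5 → replaces 6 → [5]
16 → extends → [5, 16]
10 → replaces 16 → [5, 10]
5 → already a tail → [5, 10]
20 → extends → [5, 10, 20]
2 → replaces 5 → [2, 10, 20]
18 → replaces 20 → [2, 10, 18]
13 → replaces 18 → [2, 10, 13]
28 → extends → [2, 10, 13, 28]
30 → extends → [2, 10, 13, 28, 30]
Five tails, so the longest strictly increasing subsequence has length 5 (e.g. 6, 16, 20, 28, 30).

5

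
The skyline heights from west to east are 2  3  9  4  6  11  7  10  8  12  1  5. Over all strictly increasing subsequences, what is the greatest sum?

44

Let S[i] be the best sum of a strictly increasing subsequence ending at i:
i:      1  2  3  4  5  6  7  8  9 10 11 12
a[i]:   2  3  9  4  6 11  7 10  8 12  1  5
S:      2  5 14  9 15 26 22 32 30 44  1 14
Maximum is 44 (e.g. 2 + 3 + 4 + 6 + 7 + 10 + 12).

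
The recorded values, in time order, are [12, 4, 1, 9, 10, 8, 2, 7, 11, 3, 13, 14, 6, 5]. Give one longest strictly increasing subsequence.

Patience tails give the LIS length; then backtrack through the dp parents:
12 → extends → [12]
4 → replaces 12 → [4]
1 → replaces 4 → [1]
9 → extends → [1, 9]
10 → extends → [1, 9, 10]
8 → replaces 9 → [1, 8, 10]
2 → replaces 8 → [1, 2, 10]
7 → replaces 10 → [1, 2, 7]
11 → extends → [1, 2, 7, 11]
3 → replaces 7 → [1, 2, 3, 11]
13 → extends → [1, 2, 3, 11, 13]
14 → extends → [1, 2, 3, 11, 13, 14]
6 → replaces 11 → [1, 2, 3, 6, 13, 14]
5 → replaces 6 → [1, 2, 3, 5, 13, 14]
Length 6; one witness is 4, 9, 10, 11, 13, 14.

4, 9, 10, 11, 13, 14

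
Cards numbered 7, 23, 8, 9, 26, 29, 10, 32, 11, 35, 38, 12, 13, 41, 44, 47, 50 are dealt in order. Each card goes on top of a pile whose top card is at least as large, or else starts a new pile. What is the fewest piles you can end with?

Place each on the leftmost legal pile:
7 → new pile 1 (tops now [7])
23 → new pile 2 (tops now [7, 23])
8 → pile 2 (tops now [7, 8])
9 → new pile 3 (tops now [7, 8, 9])
26 → new pile 4 (tops now [7, 8, 9, 26])
29 → new pile 5 (tops now [7, 8, 9, 26, 29])
10 → pile 4 (tops now [7, 8, 9, 10, 29])
32 → new pile 6 (tops now [7, 8, 9, 10, 29, 32])
11 → pile 5 (tops now [7, 8, 9, 10, 11, 32])
35 → new pile 7 (tops now [7, 8, 9, 10, 11, 32, 35])
38 → new pile 8 (tops now [7, 8, 9, 10, 11, 32, 35, 38])
12 → pile 6 (tops now [7, 8, 9, 10, 11, 12, 35, 38])
13 → pile 7 (tops now [7, 8, 9, 10, 11, 12, 13, 38])
41 → new pile 9 (tops now [7, 8, 9, 10, 11, 12, 13, 38, 41])
44 → new pile 10 (tops now [7, 8, 9, 10, 11, 12, 13, 38, 41, 44])
47 → new pile 11 (tops now [7, 8, 9, 10, 11, 12, 13, 38, 41, 44, 47])
50 → new pile 12 (tops now [7, 8, 9, 10, 11, 12, 13, 38, 41, 44, 47, 50])
Twelve piles.

12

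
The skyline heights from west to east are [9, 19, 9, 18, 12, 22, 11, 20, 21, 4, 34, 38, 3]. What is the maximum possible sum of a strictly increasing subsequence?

141

Let S[i] be the best sum of a strictly increasing subsequence ending at i:
i:       1   2   3   4   5   6   7   8   9  10  11  12  13
a[i]:    9  19   9  18  12  22  11  20  21   4  34  38   3
S:       9  28   9  27  21  50  20  48  69   4 103 141   3
Maximum is 141 (e.g. 9 + 19 + 20 + 21 + 34 + 38).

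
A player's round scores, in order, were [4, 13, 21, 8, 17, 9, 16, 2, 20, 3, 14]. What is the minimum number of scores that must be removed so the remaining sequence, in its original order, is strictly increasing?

Fewest deletions = n − (longest strictly increasing subsequence).
i:      1  2  3  4  5  6  7  8  9 10 11
a[i]:   4 13 21  8 17  9 16  2 20  3 14
dp:     1  2  3  2  3  3  4  1  5  2  4
max dp = 5, so deletions = 11 − 5 = 6.

6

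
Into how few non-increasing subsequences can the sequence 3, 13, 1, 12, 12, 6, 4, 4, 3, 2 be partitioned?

Place each on the leftmost legal pile:
3 → new pile 1 (tops now [3])
13 → new pile 2 (tops now [3, 13])
1 → pile 1 (tops now [1, 13])
12 → pile 2 (tops now [1, 12])
12 → pile 2 (tops now [1, 12])
6 → pile 2 (tops now [1, 6])
4 → pile 2 (tops now [1, 4])
4 → pile 2 (tops now [1, 4])
3 → pile 2 (tops now [1, 3])
2 → pile 2 (tops now [1, 2])
Two piles.

2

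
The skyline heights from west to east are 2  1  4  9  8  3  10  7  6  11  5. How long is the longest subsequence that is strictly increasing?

5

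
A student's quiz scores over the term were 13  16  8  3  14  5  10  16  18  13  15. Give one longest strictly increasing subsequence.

3, 5, 10, 16, 18

Patience tails give the LIS length; then backtrack through the dp parents:
13 → extends → [13]
16 → extends → [13, 16]
8 → replaces 13 → [8, 16]
3 → replaces 8 → [3, 16]
14 → replaces 16 → [3, 14]
5 → replaces 14 → [3, 5]
10 → extends → [3, 5, 10]
16 → extends → [3, 5, 10, 16]
18 → extends → [3, 5, 10, 16, 18]
13 → replaces 16 → [3, 5, 10, 13, 18]
15 → replaces 18 → [3, 5, 10, 13, 15]
Length 5; one witness is 3, 5, 10, 16, 18.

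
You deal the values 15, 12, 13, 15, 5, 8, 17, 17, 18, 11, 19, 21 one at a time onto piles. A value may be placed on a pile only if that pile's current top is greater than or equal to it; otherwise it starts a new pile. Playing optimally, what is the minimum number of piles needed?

7

Place each on the leftmost legal pile:
15 → new pile 1 (tops now [15])
12 → pile 1 (tops now [12])
13 → new pile 2 (tops now [12, 13])
15 → new pile 3 (tops now [12, 13, 15])
5 → pile 1 (tops now [5, 13, 15])
8 → pile 2 (tops now [5, 8, 15])
17 → new pile 4 (tops now [5, 8, 15, 17])
17 → pile 4 (tops now [5, 8, 15, 17])
18 → new pile 5 (tops now [5, 8, 15, 17, 18])
11 → pile 3 (tops now [5, 8, 11, 17, 18])
19 → new pile 6 (tops now [5, 8, 11, 17, 18, 19])
21 → new pile 7 (tops now [5, 8, 11, 17, 18, 19, 21])
Seven piles.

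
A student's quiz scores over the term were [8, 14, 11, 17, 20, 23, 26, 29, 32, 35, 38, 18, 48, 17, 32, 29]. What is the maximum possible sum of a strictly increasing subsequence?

290

Let S[i] be the best sum of a strictly increasing subsequence ending at i:
i:       1   2   3   4   5   6   7   8   9  10  11  12  13  14  15  16
a[i]:    8  14  11  17  20  23  26  29  32  35  38  18  48  17  32  29
S:       8  22  19  39  59  82 108 137 169 204 242  57 290  39 169 137
Maximum is 290 (e.g. 8 + 14 + 17 + 20 + 23 + 26 + 29 + 32 + 35 + 38 + 48).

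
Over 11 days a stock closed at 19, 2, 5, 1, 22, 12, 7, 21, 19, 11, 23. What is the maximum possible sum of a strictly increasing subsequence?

64

Let S[i] be the best sum of a strictly increasing subsequence ending at i:
i:      1  2  3  4  5  6  7  8  9 10 11
a[i]:  19  2  5  1 22 12  7 21 19 11 23
S:     19  2  7  1 41 19 14 40 38 25 64
Maximum is 64 (e.g. 19 + 22 + 23).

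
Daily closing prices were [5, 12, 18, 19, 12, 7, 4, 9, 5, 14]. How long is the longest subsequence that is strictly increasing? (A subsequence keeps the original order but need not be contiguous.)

Track the smallest tail for each achievable length (strict):
5 → extends → [5]
12 → extends → [5, 12]
18 → extends → [5, 12, 18]
19 → extends → [5, 12, 18, 19]
12 → already a tail → [5, 12, 18, 19]
7 → replaces 12 → [5, 7, 18, 19]
4 → replaces 5 → [4, 7, 18, 19]
9 → replaces 18 → [4, 7, 9, 19]
5 → replaces 7 → [4, 5, 9, 19]
14 → replaces 19 → [4, 5, 9, 14]
Four tails, so the longest strictly increasing subsequence has length 4 (e.g. 5, 12, 18, 19).

4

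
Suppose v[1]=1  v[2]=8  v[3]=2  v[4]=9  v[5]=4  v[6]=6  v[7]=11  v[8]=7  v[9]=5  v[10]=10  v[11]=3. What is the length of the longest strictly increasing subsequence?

6

Let dp[i] be the length of the longest such subsequence ending at index i:
i:      1  2  3  4  5  6  7  8  9 10 11
v[i]:   1  8  2  9  4  6 11  7  5 10  3
dp:     1  2  2  3  3  4  5  5  4  6  3
Maximum dp value is 6.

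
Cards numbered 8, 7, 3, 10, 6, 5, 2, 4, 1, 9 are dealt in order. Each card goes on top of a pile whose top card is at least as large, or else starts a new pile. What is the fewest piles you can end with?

Place each on the leftmost legal pile:
8 → new pile 1 (tops now [8])
7 → pile 1 (tops now [7])
3 → pile 1 (tops now [3])
10 → new pile 2 (tops now [3, 10])
6 → pile 2 (tops now [3, 6])
5 → pile 2 (tops now [3, 5])
2 → pile 1 (tops now [2, 5])
4 → pile 2 (tops now [2, 4])
1 → pile 1 (tops now [1, 4])
9 → new pile 3 (tops now [1, 4, 9])
Three piles.

3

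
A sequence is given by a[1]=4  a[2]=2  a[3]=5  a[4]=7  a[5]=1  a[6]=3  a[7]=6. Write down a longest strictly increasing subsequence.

Patience tails give the LIS length; then backtrack through the dp parents:
4 → extends → [4]
2 → replaces 4 → [2]
5 → extends → [2, 5]
7 → extends → [2, 5, 7]
1 → replaces 2 → [1, 5, 7]
3 → replaces 5 → [1, 3, 7]
6 → replaces 7 → [1, 3, 6]
Length 3; one witness is 4, 5, 7.

4, 5, 7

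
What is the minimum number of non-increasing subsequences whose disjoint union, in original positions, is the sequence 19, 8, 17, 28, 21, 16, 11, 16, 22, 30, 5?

Place each on the leftmost legal pile:
19 → new pile 1 (tops now [19])
8 → pile 1 (tops now [8])
17 → new pile 2 (tops now [8, 17])
28 → new pile 3 (tops now [8, 17, 28])
21 → pile 3 (tops now [8, 17, 21])
16 → pile 2 (tops now [8, 16, 21])
11 → pile 2 (tops now [8, 11, 21])
16 → pile 3 (tops now [8, 11, 16])
22 → new pile 4 (tops now [8, 11, 16, 22])
30 → new pile 5 (tops now [8, 11, 16, 22, 30])
5 → pile 1 (tops now [5, 11, 16, 22, 30])
Five piles.

5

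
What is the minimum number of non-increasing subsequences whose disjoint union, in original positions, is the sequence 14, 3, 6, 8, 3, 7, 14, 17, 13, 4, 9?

5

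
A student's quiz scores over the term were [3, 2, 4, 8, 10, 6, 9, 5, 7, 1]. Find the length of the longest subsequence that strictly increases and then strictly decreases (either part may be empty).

inc[i] = longest strictly increasing subsequence ending at i; dec[i] = longest strictly decreasing subsequence starting at i:
i:      1  2  3  4  5  6  7  8  9 10
a[i]:   3  2  4  8 10  6  9  5  7  1
inc:    1  1  2  3  4  3  4  3  4  1
dec:    3  2  2  4  4  3  3  2  2  1
Best peak at i=5 (value 10): inc=4, dec=4, length 4+4−1 = 7.

7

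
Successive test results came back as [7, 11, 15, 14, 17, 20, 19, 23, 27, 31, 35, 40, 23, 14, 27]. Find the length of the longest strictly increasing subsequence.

Track the smallest tail for each achievable length (strict):
7 → extends → [7]
11 → extends → [7, 11]
15 → extends → [7, 11, 15]
14 → replaces 15 → [7, 11, 14]
17 → extends → [7, 11, 14, 17]
20 → extends → [7, 11, 14, 17, 20]
19 → replaces 20 → [7, 11, 14, 17, 19]
23 → extends → [7, 11, 14, 17, 19, 23]
27 → extends → [7, 11, 14, 17, 19, 23, 27]
31 → extends → [7, 11, 14, 17, 19, 23, 27, 31]
35 → extends → [7, 11, 14, 17, 19, 23, 27, 31, 35]
40 → extends → [7, 11, 14, 17, 19, 23, 27, 31, 35, 40]
23 → already a tail → [7, 11, 14, 17, 19, 23, 27, 31, 35, 40]
14 → already a tail → [7, 11, 14, 17, 19, 23, 27, 31, 35, 40]
27 → already a tail → [7, 11, 14, 17, 19, 23, 27, 31, 35, 40]
Ten tails, so the longest strictly increasing subsequence has length 10 (e.g. 7, 11, 15, 17, 20, 23, 27, 31, 35, 40).

10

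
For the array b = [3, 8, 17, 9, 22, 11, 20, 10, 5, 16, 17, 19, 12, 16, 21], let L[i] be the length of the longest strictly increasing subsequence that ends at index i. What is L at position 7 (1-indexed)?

5

dp[i] = 1 + max{dp[j] : j<i, b[j]<b[i]} (or 1 if no such j):
i:      1  2  3  4  5  6  7  8  9 10 11 12 13 14 15
b[i]:   3  8 17  9 22 11 20 10  5 16 17 19 12 16 21
dp:     1  2  3  3  4  4  5  4  2  5  6  7  5  6  8
At index 7 the value is 5.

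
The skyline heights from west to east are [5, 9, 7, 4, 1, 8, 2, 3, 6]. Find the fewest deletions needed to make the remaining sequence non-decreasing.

5

Fewest deletions = n − (longest non-decreasing subsequence).
Patience tails:
5 → extends → [5]
9 → extends → [5, 9]
7 → replaces 9 → [5, 7]
4 → replaces 5 → [4, 7]
1 → replaces 4 → [1, 7]
8 → extends → [1, 7, 8]
2 → replaces 7 → [1, 2, 8]
3 → replaces 8 → [1, 2, 3]
6 → extends → [1, 2, 3, 6]
Longest non-decreasing subsequence has length 4, so deletions = 9 − 4 = 5.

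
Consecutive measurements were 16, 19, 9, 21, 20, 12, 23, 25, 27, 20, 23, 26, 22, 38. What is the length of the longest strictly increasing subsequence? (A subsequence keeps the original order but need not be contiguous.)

Track the smallest tail for each achievable length (strict):
16 → extends → [16]
19 → extends → [16, 19]
9 → replaces 16 → [9, 19]
21 → extends → [9, 19, 21]
20 → replaces 21 → [9, 19, 20]
12 → replaces 19 → [9, 12, 20]
23 → extends → [9, 12, 20, 23]
25 → extends → [9, 12, 20, 23, 25]
27 → extends → [9, 12, 20, 23, 25, 27]
20 → already a tail → [9, 12, 20, 23, 25, 27]
23 → already a tail → [9, 12, 20, 23, 25, 27]
26 → replaces 27 → [9, 12, 20, 23, 25, 26]
22 → replaces 23 → [9, 12, 20, 22, 25, 26]
38 → extends → [9, 12, 20, 22, 25, 26, 38]
Seven tails, so the longest strictly increasing subsequence has length 7 (e.g. 16, 19, 21, 23, 25, 27, 38).

7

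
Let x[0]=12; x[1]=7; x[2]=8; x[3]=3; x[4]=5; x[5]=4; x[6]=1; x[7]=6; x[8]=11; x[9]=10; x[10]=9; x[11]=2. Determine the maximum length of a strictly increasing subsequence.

4

Let dp[i] be the length of the longest such subsequence ending at index i:
i:      0  1  2  3  4  5  6  7  8  9 10 11
x[i]:  12  7  8  3  5  4  1  6 11 10  9  2
dp:     1  1  2  1  2  2  1  3  4  4  4  2
Maximum dp value is 4.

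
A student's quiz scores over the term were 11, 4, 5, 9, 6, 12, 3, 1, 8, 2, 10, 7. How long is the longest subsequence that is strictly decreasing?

5

Let dp[i] be the longest strictly decreasing subsequence ending at i:
i:      1  2  3  4  5  6  7  8  9 10 11 12
a[i]:  11  4  5  9  6 12  3  1  8  2 10  7
dp:     1  2  2  2  3  1  4  5  3  5  2  4
Maximum is 5.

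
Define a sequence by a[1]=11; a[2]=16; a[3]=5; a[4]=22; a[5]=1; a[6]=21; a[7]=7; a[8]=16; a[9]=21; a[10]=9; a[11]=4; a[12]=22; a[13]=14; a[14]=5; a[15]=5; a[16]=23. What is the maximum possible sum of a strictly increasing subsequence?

Let S[i] be the best sum of a strictly increasing subsequence ending at i:
i:      1  2  3  4  5  6  7  8  9 10 11 12 13 14 15 16
a[i]:  11 16  5 22  1 21  7 16 21  9  4 22 14  5  5 23
S:     11 27  5 49  1 48 12 28 49 21  5 71 35 10 10 94
Maximum is 94 (e.g. 5 + 7 + 16 + 21 + 22 + 23).

94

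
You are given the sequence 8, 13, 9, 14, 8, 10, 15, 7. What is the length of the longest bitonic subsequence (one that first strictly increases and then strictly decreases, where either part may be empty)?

inc[i] = longest strictly increasing subsequence ending at i; dec[i] = longest strictly decreasing subsequence starting at i:
i:      1  2  3  4  5  6  7  8
a[i]:   8 13  9 14  8 10 15  7
inc:    1  2  2  3  1  3  4  1
dec:    2  4  3  3  2  2  2  1
Best peak at i=2 (value 13): inc=2, dec=4, length 2+4−1 = 5.

5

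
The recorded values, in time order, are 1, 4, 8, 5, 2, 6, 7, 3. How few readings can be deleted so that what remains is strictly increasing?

3

Fewest deletions = n − (longest strictly increasing subsequence).
Patience tails:
1 → extends → [1]
4 → extends → [1, 4]
8 → extends → [1, 4, 8]
5 → replaces 8 → [1, 4, 5]
2 → replaces 4 → [1, 2, 5]
6 → extends → [1, 2, 5, 6]
7 → extends → [1, 2, 5, 6, 7]
3 → replaces 5 → [1, 2, 3, 6, 7]
Longest strictly increasing subsequence has length 5, so deletions = 8 − 5 = 3.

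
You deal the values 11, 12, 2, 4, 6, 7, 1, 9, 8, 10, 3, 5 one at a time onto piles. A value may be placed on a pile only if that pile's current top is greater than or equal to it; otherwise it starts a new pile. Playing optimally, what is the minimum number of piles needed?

The minimum number of non-increasing subsequences covering a sequence equals the length of its longest strictly increasing subsequence.
LIS length is 6 (e.g. 2, 4, 6, 7, 9, 10), so 6 piles are needed.

6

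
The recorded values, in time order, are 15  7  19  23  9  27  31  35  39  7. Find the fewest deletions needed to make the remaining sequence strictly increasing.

Fewest deletions = n − (longest strictly increasing subsequence).
Patience tails:
15 → extends → [15]
7 → replaces 15 → [7]
19 → extends → [7, 19]
23 → extends → [7, 19, 23]
9 → replaces 19 → [7, 9, 23]
27 → extends → [7, 9, 23, 27]
31 → extends → [7, 9, 23, 27, 31]
35 → extends → [7, 9, 23, 27, 31, 35]
39 → extends → [7, 9, 23, 27, 31, 35, 39]
7 → already a tail → [7, 9, 23, 27, 31, 35, 39]
Longest strictly increasing subsequence has length 7, so deletions = 10 − 7 = 3.

3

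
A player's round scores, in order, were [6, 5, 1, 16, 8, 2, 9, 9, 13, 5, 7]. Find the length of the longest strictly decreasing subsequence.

3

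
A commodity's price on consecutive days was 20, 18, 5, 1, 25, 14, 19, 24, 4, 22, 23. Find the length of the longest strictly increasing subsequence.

5

Track the smallest tail for each achievable length (strict):
20 → extends → [20]
18 → replaces 20 → [18]
5 → replaces 18 → [5]
1 → replaces 5 → [1]
25 → extends → [1, 25]
14 → replaces 25 → [1, 14]
19 → extends → [1, 14, 19]
24 → extends → [1, 14, 19, 24]
4 → replaces 14 → [1, 4, 19, 24]
22 → replaces 24 → [1, 4, 19, 22]
23 → extends → [1, 4, 19, 22, 23]
Five tails, so the longest strictly increasing subsequence has length 5 (e.g. 5, 14, 19, 22, 23).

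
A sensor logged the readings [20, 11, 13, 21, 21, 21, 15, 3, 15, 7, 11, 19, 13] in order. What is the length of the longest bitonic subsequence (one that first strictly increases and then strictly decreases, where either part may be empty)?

5

inc[i] = longest strictly increasing subsequence ending at i; dec[i] = longest strictly decreasing subsequence starting at i:
i:      1  2  3  4  5  6  7  8  9 10 11 12 13
a[i]:  20 11 13 21 21 21 15  3 15  7 11 19 13
inc:    1  1  2  3  3  3  3  1  3  2  3  4  4
dec:    3  2  2  3  3  3  2  1  2  1  1  2  1
Best peak at i=4 (value 21): inc=3, dec=3, length 3+3−1 = 5.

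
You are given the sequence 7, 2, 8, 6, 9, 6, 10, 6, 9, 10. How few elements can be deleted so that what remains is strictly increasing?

Fewest deletions = n − (longest strictly increasing subsequence).
Patience tails:
7 → extends → [7]
2 → replaces 7 → [2]
8 → extends → [2, 8]
6 → replaces 8 → [2, 6]
9 → extends → [2, 6, 9]
6 → already a tail → [2, 6, 9]
10 → extends → [2, 6, 9, 10]
6 → already a tail → [2, 6, 9, 10]
9 → already a tail → [2, 6, 9, 10]
10 → already a tail → [2, 6, 9, 10]
Longest strictly increasing subsequence has length 4, so deletions = 10 − 4 = 6.

6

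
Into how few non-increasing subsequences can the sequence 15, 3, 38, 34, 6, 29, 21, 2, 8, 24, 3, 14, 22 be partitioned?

5

Place each on the leftmost legal pile:
15 → new pile 1 (tops now [15])
3 → pile 1 (tops now [3])
38 → new pile 2 (tops now [3, 38])
34 → pile 2 (tops now [3, 34])
6 → pile 2 (tops now [3, 6])
29 → new pile 3 (tops now [3, 6, 29])
21 → pile 3 (tops now [3, 6, 21])
2 → pile 1 (tops now [2, 6, 21])
8 → pile 3 (tops now [2, 6, 8])
24 → new pile 4 (tops now [2, 6, 8, 24])
3 → pile 2 (tops now [2, 3, 8, 24])
14 → pile 4 (tops now [2, 3, 8, 14])
22 → new pile 5 (tops now [2, 3, 8, 14, 22])
Five piles.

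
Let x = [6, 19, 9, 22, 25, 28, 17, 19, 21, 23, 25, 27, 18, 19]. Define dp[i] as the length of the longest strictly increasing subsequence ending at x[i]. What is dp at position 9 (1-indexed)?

5

dp[i] = 1 + max{dp[j] : j<i, x[j]<x[i]} (or 1 if no such j):
i:      1  2  3  4  5  6  7  8  9 10 11 12 13 14
x[i]:   6 19  9 22 25 28 17 19 21 23 25 27 18 19
dp:     1  2  2  3  4  5  3  4  5  6  7  8  4  5
At index 9 the value is 5.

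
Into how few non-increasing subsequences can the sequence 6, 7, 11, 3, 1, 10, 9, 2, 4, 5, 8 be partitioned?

Place each on the leftmost legal pile:
6 → new pile 1 (tops now [6])
7 → new pile 2 (tops now [6, 7])
11 → new pile 3 (tops now [6, 7, 11])
3 → pile 1 (tops now [3, 7, 11])
1 → pile 1 (tops now [1, 7, 11])
10 → pile 3 (tops now [1, 7, 10])
9 → pile 3 (tops now [1, 7, 9])
2 → pile 2 (tops now [1, 2, 9])
4 → pile 3 (tops now [1, 2, 4])
5 → new pile 4 (tops now [1, 2, 4, 5])
8 → new pile 5 (tops now [1, 2, 4, 5, 8])
Five piles.

5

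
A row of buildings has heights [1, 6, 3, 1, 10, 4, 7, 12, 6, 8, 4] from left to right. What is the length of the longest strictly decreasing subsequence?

Let dp[i] be the longest strictly decreasing subsequence ending at i:
i:      1  2  3  4  5  6  7  8  9 10 11
a[i]:   1  6  3  1 10  4  7 12  6  8  4
dp:     1  1  2  3  1  2  2  1  3  2  4
Maximum is 4.

4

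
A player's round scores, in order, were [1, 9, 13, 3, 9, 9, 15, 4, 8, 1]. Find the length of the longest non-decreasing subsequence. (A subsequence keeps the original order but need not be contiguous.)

5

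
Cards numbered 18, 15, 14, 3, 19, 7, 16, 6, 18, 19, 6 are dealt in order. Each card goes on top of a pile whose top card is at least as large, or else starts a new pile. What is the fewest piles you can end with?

5

Place each on the leftmost legal pile:
18 → new pile 1 (tops now [18])
15 → pile 1 (tops now [15])
14 → pile 1 (tops now [14])
3 → pile 1 (tops now [3])
19 → new pile 2 (tops now [3, 19])
7 → pile 2 (tops now [3, 7])
16 → new pile 3 (tops now [3, 7, 16])
6 → pile 2 (tops now [3, 6, 16])
18 → new pile 4 (tops now [3, 6, 16, 18])
19 → new pile 5 (tops now [3, 6, 16, 18, 19])
6 → pile 2 (tops now [3, 6, 16, 18, 19])
Five piles.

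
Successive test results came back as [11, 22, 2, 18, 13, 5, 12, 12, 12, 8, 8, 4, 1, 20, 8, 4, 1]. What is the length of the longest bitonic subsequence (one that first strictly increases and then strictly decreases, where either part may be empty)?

inc[i] = longest strictly increasing subsequence ending at i; dec[i] = longest strictly decreasing subsequence starting at i:
i:      1  2  3  4  5  6  7  8  9 10 11 12 13 14 15 16 17
a[i]:  11 22  2 18 13  5 12 12 12  8  8  4  1 20  8  4  1
inc:    1  2  1  2  2  2  3  3  3  3  3  2  1  4  3  2  1
dec:    4  7  2  6  5  3  4  4  4  3  3  2  1  4  3  2  1
Best peak at i=2 (value 22): inc=2, dec=7, length 2+7−1 = 8.

8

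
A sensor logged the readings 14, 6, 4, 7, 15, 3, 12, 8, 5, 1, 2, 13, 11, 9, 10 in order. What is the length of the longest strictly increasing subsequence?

5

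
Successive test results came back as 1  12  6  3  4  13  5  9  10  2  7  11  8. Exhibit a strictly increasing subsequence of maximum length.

1, 3, 4, 5, 9, 10, 11

Patience tails give the LIS length; then backtrack through the dp parents:
1 → extends → [1]
12 → extends → [1, 12]
6 → replaces 12 → [1, 6]
3 → replaces 6 → [1, 3]
4 → extends → [1, 3, 4]
13 → extends → [1, 3, 4, 13]
5 → replaces 13 → [1, 3, 4, 5]
9 → extends → [1, 3, 4, 5, 9]
10 → extends → [1, 3, 4, 5, 9, 10]
2 → replaces 3 → [1, 2, 4, 5, 9, 10]
7 → replaces 9 → [1, 2, 4, 5, 7, 10]
11 → extends → [1, 2, 4, 5, 7, 10, 11]
8 → replaces 10 → [1, 2, 4, 5, 7, 8, 11]
Length 7; one witness is 1, 3, 4, 5, 9, 10, 11.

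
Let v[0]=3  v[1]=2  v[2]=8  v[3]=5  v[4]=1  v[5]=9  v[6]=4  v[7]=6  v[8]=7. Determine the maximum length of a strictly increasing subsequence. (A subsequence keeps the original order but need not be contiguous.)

Track the smallest tail for each achievable length (strict):
3 → extends → [3]
2 → replaces 3 → [2]
8 → extends → [2, 8]
5 → replaces 8 → [2, 5]
1 → replaces 2 → [1, 5]
9 → extends → [1, 5, 9]
4 → replaces 5 → [1, 4, 9]
6 → replaces 9 → [1, 4, 6]
7 → extends → [1, 4, 6, 7]
Four tails, so the longest strictly increasing subsequence has length 4 (e.g. 3, 5, 6, 7).

4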